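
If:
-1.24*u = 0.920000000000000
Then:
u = -0.74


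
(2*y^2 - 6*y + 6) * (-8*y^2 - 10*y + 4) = -16*y^4 + 28*y^3 + 20*y^2 - 84*y + 24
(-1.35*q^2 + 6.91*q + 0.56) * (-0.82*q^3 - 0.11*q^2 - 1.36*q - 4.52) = 1.107*q^5 - 5.5177*q^4 + 0.6167*q^3 - 3.3572*q^2 - 31.9948*q - 2.5312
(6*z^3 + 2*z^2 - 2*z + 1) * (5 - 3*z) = -18*z^4 + 24*z^3 + 16*z^2 - 13*z + 5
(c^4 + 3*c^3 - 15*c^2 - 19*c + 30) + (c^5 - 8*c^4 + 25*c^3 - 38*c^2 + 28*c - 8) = c^5 - 7*c^4 + 28*c^3 - 53*c^2 + 9*c + 22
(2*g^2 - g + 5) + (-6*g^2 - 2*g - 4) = -4*g^2 - 3*g + 1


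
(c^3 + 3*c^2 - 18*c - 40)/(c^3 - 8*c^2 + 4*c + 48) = (c + 5)/(c - 6)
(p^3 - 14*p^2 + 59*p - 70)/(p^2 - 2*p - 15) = (p^2 - 9*p + 14)/(p + 3)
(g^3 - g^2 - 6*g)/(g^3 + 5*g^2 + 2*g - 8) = g*(g - 3)/(g^2 + 3*g - 4)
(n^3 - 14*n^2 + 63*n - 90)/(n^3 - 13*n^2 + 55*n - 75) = (n - 6)/(n - 5)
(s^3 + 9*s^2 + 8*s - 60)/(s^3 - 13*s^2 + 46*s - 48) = (s^2 + 11*s + 30)/(s^2 - 11*s + 24)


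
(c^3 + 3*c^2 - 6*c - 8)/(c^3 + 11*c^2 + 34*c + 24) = (c - 2)/(c + 6)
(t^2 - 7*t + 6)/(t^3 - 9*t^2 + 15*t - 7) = (t - 6)/(t^2 - 8*t + 7)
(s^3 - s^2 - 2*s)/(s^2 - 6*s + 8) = s*(s + 1)/(s - 4)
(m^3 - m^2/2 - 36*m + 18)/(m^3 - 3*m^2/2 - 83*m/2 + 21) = (m - 6)/(m - 7)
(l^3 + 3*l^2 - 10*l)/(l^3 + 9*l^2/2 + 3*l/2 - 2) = 2*l*(l^2 + 3*l - 10)/(2*l^3 + 9*l^2 + 3*l - 4)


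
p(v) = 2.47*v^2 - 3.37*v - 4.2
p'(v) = 4.94*v - 3.37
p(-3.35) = 34.81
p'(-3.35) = -19.92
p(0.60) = -5.33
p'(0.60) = -0.41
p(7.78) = 119.09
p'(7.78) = 35.06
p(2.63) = 4.02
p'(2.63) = 9.62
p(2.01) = -0.99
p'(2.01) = 6.56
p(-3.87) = 45.83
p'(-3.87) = -22.49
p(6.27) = 71.77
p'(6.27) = 27.60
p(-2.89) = 26.17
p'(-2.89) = -17.65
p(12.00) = 311.04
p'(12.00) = 55.91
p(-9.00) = 226.20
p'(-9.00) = -47.83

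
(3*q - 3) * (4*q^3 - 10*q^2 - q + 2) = 12*q^4 - 42*q^3 + 27*q^2 + 9*q - 6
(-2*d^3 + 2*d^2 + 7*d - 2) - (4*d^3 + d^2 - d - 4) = -6*d^3 + d^2 + 8*d + 2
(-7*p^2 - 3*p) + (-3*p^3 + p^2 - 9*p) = -3*p^3 - 6*p^2 - 12*p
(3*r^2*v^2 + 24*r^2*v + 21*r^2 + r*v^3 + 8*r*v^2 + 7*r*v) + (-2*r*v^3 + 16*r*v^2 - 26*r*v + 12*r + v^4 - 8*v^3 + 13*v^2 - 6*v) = 3*r^2*v^2 + 24*r^2*v + 21*r^2 - r*v^3 + 24*r*v^2 - 19*r*v + 12*r + v^4 - 8*v^3 + 13*v^2 - 6*v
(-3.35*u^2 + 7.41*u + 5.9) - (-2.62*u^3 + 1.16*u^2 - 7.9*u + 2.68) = 2.62*u^3 - 4.51*u^2 + 15.31*u + 3.22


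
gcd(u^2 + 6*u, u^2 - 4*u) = u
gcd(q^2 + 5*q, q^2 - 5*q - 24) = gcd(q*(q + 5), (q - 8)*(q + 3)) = 1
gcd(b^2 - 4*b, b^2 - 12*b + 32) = b - 4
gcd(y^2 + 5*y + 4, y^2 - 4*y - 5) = y + 1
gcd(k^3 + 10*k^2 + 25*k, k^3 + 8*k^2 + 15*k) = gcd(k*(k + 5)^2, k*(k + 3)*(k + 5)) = k^2 + 5*k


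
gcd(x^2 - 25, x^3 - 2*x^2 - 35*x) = x + 5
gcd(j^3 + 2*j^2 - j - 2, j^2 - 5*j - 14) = j + 2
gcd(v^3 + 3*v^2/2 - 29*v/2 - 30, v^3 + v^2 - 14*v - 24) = v^2 - v - 12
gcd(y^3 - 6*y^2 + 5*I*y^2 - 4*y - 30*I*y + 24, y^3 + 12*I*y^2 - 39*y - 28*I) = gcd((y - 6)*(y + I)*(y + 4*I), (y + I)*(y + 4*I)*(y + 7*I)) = y^2 + 5*I*y - 4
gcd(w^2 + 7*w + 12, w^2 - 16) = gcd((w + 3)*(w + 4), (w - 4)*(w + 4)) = w + 4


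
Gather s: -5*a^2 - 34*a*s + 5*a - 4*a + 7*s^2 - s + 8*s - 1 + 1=-5*a^2 + a + 7*s^2 + s*(7 - 34*a)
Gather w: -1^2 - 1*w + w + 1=0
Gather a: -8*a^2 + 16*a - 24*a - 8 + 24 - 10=-8*a^2 - 8*a + 6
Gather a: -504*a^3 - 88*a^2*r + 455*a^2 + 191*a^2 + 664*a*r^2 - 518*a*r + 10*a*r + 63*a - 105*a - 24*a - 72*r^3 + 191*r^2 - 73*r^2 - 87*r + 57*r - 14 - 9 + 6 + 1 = -504*a^3 + a^2*(646 - 88*r) + a*(664*r^2 - 508*r - 66) - 72*r^3 + 118*r^2 - 30*r - 16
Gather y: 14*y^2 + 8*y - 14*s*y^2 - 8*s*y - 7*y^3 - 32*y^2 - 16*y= -7*y^3 + y^2*(-14*s - 18) + y*(-8*s - 8)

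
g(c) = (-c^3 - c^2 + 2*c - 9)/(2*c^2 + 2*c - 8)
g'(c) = (-4*c - 2)*(-c^3 - c^2 + 2*c - 9)/(2*c^2 + 2*c - 8)^2 + (-3*c^2 - 2*c + 2)/(2*c^2 + 2*c - 8)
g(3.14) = -2.42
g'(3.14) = 0.08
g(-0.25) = 1.14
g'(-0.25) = -0.14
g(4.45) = -2.67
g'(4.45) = -0.33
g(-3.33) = 1.35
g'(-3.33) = -1.23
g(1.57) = -174.71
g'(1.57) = 20602.70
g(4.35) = -2.63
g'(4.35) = -0.32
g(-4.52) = 2.26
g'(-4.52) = -0.58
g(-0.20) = 1.13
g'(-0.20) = -0.11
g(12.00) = -6.11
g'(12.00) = -0.49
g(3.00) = -2.44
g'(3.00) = 0.20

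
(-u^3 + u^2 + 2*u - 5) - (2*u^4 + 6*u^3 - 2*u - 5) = -2*u^4 - 7*u^3 + u^2 + 4*u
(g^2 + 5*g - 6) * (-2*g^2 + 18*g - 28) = -2*g^4 + 8*g^3 + 74*g^2 - 248*g + 168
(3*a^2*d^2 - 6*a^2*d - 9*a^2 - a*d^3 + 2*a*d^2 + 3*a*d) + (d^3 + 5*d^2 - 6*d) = 3*a^2*d^2 - 6*a^2*d - 9*a^2 - a*d^3 + 2*a*d^2 + 3*a*d + d^3 + 5*d^2 - 6*d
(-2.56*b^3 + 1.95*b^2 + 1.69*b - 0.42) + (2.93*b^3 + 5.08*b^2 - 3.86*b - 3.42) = 0.37*b^3 + 7.03*b^2 - 2.17*b - 3.84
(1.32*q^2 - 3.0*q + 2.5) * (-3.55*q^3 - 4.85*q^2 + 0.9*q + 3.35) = -4.686*q^5 + 4.248*q^4 + 6.863*q^3 - 10.403*q^2 - 7.8*q + 8.375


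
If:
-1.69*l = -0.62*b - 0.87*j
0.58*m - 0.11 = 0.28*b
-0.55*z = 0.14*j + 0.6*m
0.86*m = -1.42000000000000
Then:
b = -3.81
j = 7.07641196013289 - 3.92857142857143*z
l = 2.24398946313079 - 2.02240067624683*z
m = -1.65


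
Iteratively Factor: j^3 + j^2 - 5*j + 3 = (j + 3)*(j^2 - 2*j + 1) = (j - 1)*(j + 3)*(j - 1)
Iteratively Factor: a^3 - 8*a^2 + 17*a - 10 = (a - 2)*(a^2 - 6*a + 5) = (a - 2)*(a - 1)*(a - 5)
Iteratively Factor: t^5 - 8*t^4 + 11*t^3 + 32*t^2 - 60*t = (t + 2)*(t^4 - 10*t^3 + 31*t^2 - 30*t) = (t - 5)*(t + 2)*(t^3 - 5*t^2 + 6*t) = (t - 5)*(t - 2)*(t + 2)*(t^2 - 3*t) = t*(t - 5)*(t - 2)*(t + 2)*(t - 3)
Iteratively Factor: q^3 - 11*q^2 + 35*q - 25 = (q - 5)*(q^2 - 6*q + 5) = (q - 5)*(q - 1)*(q - 5)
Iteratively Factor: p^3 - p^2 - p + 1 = (p - 1)*(p^2 - 1) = (p - 1)^2*(p + 1)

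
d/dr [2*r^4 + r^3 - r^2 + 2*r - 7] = 8*r^3 + 3*r^2 - 2*r + 2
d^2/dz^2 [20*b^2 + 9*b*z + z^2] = 2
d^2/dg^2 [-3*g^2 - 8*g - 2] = -6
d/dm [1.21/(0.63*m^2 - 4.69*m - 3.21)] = (5.6749 - 1.5246*m)/(-0.63*m^2 + 4.69*m + 3.21)^2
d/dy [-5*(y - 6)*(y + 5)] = 5 - 10*y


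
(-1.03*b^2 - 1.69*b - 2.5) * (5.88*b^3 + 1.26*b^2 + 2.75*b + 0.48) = -6.0564*b^5 - 11.235*b^4 - 19.6619*b^3 - 8.2919*b^2 - 7.6862*b - 1.2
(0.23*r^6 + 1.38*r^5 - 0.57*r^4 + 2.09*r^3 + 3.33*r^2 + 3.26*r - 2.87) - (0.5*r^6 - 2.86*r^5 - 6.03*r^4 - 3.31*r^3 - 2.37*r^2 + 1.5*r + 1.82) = -0.27*r^6 + 4.24*r^5 + 5.46*r^4 + 5.4*r^3 + 5.7*r^2 + 1.76*r - 4.69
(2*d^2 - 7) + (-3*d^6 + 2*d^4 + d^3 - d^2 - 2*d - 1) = -3*d^6 + 2*d^4 + d^3 + d^2 - 2*d - 8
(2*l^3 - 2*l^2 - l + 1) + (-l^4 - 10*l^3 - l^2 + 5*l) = -l^4 - 8*l^3 - 3*l^2 + 4*l + 1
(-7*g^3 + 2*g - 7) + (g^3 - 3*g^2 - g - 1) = -6*g^3 - 3*g^2 + g - 8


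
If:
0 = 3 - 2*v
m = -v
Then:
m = -3/2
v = 3/2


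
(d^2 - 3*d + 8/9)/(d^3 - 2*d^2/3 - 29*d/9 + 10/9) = (3*d - 8)/(3*d^2 - d - 10)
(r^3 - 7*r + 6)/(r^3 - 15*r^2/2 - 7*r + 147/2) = 2*(r^2 - 3*r + 2)/(2*r^2 - 21*r + 49)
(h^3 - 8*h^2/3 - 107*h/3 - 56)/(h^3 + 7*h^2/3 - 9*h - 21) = (h - 8)/(h - 3)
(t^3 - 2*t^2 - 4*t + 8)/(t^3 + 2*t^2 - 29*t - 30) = (t^3 - 2*t^2 - 4*t + 8)/(t^3 + 2*t^2 - 29*t - 30)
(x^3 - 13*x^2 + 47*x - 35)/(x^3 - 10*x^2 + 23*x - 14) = (x - 5)/(x - 2)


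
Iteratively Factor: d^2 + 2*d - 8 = (d - 2)*(d + 4)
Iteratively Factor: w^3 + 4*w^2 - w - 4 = (w + 1)*(w^2 + 3*w - 4) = (w - 1)*(w + 1)*(w + 4)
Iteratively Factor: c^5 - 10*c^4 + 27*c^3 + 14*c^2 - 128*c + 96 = (c - 1)*(c^4 - 9*c^3 + 18*c^2 + 32*c - 96) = (c - 4)*(c - 1)*(c^3 - 5*c^2 - 2*c + 24) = (c - 4)*(c - 3)*(c - 1)*(c^2 - 2*c - 8) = (c - 4)*(c - 3)*(c - 1)*(c + 2)*(c - 4)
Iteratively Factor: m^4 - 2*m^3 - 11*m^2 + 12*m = (m + 3)*(m^3 - 5*m^2 + 4*m) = (m - 1)*(m + 3)*(m^2 - 4*m) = m*(m - 1)*(m + 3)*(m - 4)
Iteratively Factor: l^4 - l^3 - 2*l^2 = (l)*(l^3 - l^2 - 2*l) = l*(l - 2)*(l^2 + l) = l^2*(l - 2)*(l + 1)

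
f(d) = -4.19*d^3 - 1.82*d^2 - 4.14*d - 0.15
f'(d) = -12.57*d^2 - 3.64*d - 4.14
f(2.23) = -64.90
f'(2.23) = -74.77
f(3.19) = -167.89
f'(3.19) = -143.67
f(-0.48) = 1.88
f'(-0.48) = -5.29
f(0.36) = -2.07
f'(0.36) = -7.08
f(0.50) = -3.20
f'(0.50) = -9.10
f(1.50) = -24.60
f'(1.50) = -37.88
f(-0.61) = 2.65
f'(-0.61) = -6.60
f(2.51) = -88.27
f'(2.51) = -92.47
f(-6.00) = 864.21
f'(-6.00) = -434.82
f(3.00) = -142.08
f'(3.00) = -128.19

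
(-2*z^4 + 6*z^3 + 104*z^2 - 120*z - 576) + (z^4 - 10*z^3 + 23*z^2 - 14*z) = -z^4 - 4*z^3 + 127*z^2 - 134*z - 576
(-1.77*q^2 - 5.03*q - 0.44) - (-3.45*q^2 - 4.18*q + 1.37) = 1.68*q^2 - 0.850000000000001*q - 1.81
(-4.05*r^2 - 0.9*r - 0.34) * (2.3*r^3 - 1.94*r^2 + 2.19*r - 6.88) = -9.315*r^5 + 5.787*r^4 - 7.9055*r^3 + 26.5526*r^2 + 5.4474*r + 2.3392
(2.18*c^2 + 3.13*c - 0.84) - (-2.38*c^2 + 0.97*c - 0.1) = 4.56*c^2 + 2.16*c - 0.74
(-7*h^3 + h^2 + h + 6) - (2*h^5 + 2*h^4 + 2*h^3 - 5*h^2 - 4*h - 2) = -2*h^5 - 2*h^4 - 9*h^3 + 6*h^2 + 5*h + 8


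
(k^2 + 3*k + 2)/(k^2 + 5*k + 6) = (k + 1)/(k + 3)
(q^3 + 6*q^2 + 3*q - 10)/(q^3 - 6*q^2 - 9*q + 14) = (q + 5)/(q - 7)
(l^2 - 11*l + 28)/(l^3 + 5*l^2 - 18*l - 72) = (l - 7)/(l^2 + 9*l + 18)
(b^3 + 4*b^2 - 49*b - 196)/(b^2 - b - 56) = (b^2 - 3*b - 28)/(b - 8)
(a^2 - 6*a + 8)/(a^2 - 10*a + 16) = (a - 4)/(a - 8)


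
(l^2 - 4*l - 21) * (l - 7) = l^3 - 11*l^2 + 7*l + 147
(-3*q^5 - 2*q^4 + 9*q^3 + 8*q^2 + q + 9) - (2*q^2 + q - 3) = -3*q^5 - 2*q^4 + 9*q^3 + 6*q^2 + 12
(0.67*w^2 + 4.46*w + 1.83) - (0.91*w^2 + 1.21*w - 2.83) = -0.24*w^2 + 3.25*w + 4.66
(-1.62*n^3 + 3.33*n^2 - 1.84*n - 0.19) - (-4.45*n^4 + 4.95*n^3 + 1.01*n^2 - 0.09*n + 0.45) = 4.45*n^4 - 6.57*n^3 + 2.32*n^2 - 1.75*n - 0.64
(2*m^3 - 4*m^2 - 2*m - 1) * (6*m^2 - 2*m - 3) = 12*m^5 - 28*m^4 - 10*m^3 + 10*m^2 + 8*m + 3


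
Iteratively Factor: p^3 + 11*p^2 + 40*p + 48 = (p + 3)*(p^2 + 8*p + 16) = (p + 3)*(p + 4)*(p + 4)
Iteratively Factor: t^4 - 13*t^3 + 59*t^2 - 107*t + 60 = (t - 4)*(t^3 - 9*t^2 + 23*t - 15) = (t - 5)*(t - 4)*(t^2 - 4*t + 3) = (t - 5)*(t - 4)*(t - 1)*(t - 3)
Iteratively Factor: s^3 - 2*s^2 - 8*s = (s - 4)*(s^2 + 2*s) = s*(s - 4)*(s + 2)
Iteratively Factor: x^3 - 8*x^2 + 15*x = (x - 3)*(x^2 - 5*x) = x*(x - 3)*(x - 5)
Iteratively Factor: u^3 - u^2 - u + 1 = (u - 1)*(u^2 - 1) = (u - 1)^2*(u + 1)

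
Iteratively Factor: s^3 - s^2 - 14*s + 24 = (s + 4)*(s^2 - 5*s + 6) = (s - 3)*(s + 4)*(s - 2)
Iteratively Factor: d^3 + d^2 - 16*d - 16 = (d + 1)*(d^2 - 16) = (d + 1)*(d + 4)*(d - 4)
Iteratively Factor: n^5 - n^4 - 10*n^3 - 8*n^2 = (n)*(n^4 - n^3 - 10*n^2 - 8*n) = n*(n + 1)*(n^3 - 2*n^2 - 8*n) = n^2*(n + 1)*(n^2 - 2*n - 8) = n^2*(n - 4)*(n + 1)*(n + 2)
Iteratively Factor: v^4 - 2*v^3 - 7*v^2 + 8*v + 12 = (v + 2)*(v^3 - 4*v^2 + v + 6) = (v - 3)*(v + 2)*(v^2 - v - 2) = (v - 3)*(v - 2)*(v + 2)*(v + 1)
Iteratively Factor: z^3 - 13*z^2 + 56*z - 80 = (z - 4)*(z^2 - 9*z + 20) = (z - 4)^2*(z - 5)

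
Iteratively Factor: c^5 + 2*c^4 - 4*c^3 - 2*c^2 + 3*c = (c + 1)*(c^4 + c^3 - 5*c^2 + 3*c) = (c + 1)*(c + 3)*(c^3 - 2*c^2 + c) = (c - 1)*(c + 1)*(c + 3)*(c^2 - c) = (c - 1)^2*(c + 1)*(c + 3)*(c)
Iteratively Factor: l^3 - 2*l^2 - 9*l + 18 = (l - 3)*(l^2 + l - 6) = (l - 3)*(l - 2)*(l + 3)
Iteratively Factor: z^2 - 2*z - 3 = (z - 3)*(z + 1)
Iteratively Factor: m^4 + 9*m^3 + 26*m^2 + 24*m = (m)*(m^3 + 9*m^2 + 26*m + 24) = m*(m + 3)*(m^2 + 6*m + 8) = m*(m + 2)*(m + 3)*(m + 4)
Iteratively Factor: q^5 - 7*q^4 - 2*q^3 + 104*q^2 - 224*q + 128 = (q - 4)*(q^4 - 3*q^3 - 14*q^2 + 48*q - 32) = (q - 4)*(q - 2)*(q^3 - q^2 - 16*q + 16) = (q - 4)*(q - 2)*(q - 1)*(q^2 - 16) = (q - 4)^2*(q - 2)*(q - 1)*(q + 4)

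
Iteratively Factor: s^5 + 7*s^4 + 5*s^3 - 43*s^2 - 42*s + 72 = (s + 3)*(s^4 + 4*s^3 - 7*s^2 - 22*s + 24) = (s + 3)^2*(s^3 + s^2 - 10*s + 8) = (s - 1)*(s + 3)^2*(s^2 + 2*s - 8) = (s - 1)*(s + 3)^2*(s + 4)*(s - 2)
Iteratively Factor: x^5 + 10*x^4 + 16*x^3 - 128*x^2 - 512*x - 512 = (x + 2)*(x^4 + 8*x^3 - 128*x - 256) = (x + 2)*(x + 4)*(x^3 + 4*x^2 - 16*x - 64) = (x - 4)*(x + 2)*(x + 4)*(x^2 + 8*x + 16) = (x - 4)*(x + 2)*(x + 4)^2*(x + 4)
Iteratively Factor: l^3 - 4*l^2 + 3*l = (l - 1)*(l^2 - 3*l) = l*(l - 1)*(l - 3)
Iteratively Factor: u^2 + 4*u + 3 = (u + 3)*(u + 1)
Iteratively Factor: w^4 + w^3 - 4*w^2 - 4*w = (w + 2)*(w^3 - w^2 - 2*w) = w*(w + 2)*(w^2 - w - 2) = w*(w - 2)*(w + 2)*(w + 1)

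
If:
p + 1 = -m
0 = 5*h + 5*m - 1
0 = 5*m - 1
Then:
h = 0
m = 1/5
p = -6/5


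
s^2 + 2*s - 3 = (s - 1)*(s + 3)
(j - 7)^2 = j^2 - 14*j + 49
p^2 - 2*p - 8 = (p - 4)*(p + 2)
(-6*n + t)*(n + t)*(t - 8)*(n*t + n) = -6*n^3*t^2 + 42*n^3*t + 48*n^3 - 5*n^2*t^3 + 35*n^2*t^2 + 40*n^2*t + n*t^4 - 7*n*t^3 - 8*n*t^2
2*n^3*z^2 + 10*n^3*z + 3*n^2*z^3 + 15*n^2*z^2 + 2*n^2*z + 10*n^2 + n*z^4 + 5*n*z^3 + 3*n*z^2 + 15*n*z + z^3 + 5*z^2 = (n + z)*(2*n + z)*(z + 5)*(n*z + 1)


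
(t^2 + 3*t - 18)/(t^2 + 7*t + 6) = (t - 3)/(t + 1)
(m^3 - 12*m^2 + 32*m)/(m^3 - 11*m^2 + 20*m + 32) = m/(m + 1)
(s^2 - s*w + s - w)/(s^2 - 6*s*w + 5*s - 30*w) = (s^2 - s*w + s - w)/(s^2 - 6*s*w + 5*s - 30*w)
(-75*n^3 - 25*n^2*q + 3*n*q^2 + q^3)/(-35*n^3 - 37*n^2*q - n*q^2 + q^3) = (-15*n^2 - 2*n*q + q^2)/(-7*n^2 - 6*n*q + q^2)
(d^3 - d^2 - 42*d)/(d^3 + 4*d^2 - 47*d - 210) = d/(d + 5)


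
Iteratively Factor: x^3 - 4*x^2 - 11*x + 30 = (x - 2)*(x^2 - 2*x - 15) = (x - 2)*(x + 3)*(x - 5)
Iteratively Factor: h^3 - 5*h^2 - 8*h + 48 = (h - 4)*(h^2 - h - 12) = (h - 4)^2*(h + 3)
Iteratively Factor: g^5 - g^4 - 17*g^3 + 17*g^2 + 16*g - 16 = (g + 1)*(g^4 - 2*g^3 - 15*g^2 + 32*g - 16) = (g - 1)*(g + 1)*(g^3 - g^2 - 16*g + 16) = (g - 4)*(g - 1)*(g + 1)*(g^2 + 3*g - 4) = (g - 4)*(g - 1)*(g + 1)*(g + 4)*(g - 1)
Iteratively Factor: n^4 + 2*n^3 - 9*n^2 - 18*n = (n + 2)*(n^3 - 9*n) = (n - 3)*(n + 2)*(n^2 + 3*n) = (n - 3)*(n + 2)*(n + 3)*(n)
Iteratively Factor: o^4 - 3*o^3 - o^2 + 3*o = (o - 3)*(o^3 - o) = o*(o - 3)*(o^2 - 1) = o*(o - 3)*(o - 1)*(o + 1)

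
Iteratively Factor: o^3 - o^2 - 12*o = (o + 3)*(o^2 - 4*o) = o*(o + 3)*(o - 4)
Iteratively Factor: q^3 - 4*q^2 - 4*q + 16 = (q + 2)*(q^2 - 6*q + 8) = (q - 2)*(q + 2)*(q - 4)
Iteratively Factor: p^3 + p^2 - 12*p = (p - 3)*(p^2 + 4*p) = p*(p - 3)*(p + 4)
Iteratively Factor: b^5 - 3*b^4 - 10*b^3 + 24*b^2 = (b - 4)*(b^4 + b^3 - 6*b^2) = (b - 4)*(b + 3)*(b^3 - 2*b^2) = b*(b - 4)*(b + 3)*(b^2 - 2*b) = b^2*(b - 4)*(b + 3)*(b - 2)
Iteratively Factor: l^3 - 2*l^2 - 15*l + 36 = (l - 3)*(l^2 + l - 12) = (l - 3)^2*(l + 4)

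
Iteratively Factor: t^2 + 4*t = (t)*(t + 4)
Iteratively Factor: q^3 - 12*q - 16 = (q + 2)*(q^2 - 2*q - 8) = (q + 2)^2*(q - 4)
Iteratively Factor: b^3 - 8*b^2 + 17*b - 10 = (b - 2)*(b^2 - 6*b + 5) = (b - 2)*(b - 1)*(b - 5)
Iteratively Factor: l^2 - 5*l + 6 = (l - 2)*(l - 3)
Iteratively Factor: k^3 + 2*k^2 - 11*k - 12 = (k + 4)*(k^2 - 2*k - 3) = (k - 3)*(k + 4)*(k + 1)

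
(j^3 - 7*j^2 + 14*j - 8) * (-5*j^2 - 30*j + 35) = -5*j^5 + 5*j^4 + 175*j^3 - 625*j^2 + 730*j - 280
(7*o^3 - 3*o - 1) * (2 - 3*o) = -21*o^4 + 14*o^3 + 9*o^2 - 3*o - 2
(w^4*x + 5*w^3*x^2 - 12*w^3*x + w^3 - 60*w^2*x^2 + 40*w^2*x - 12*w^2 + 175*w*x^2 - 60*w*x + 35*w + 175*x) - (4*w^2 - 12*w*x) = w^4*x + 5*w^3*x^2 - 12*w^3*x + w^3 - 60*w^2*x^2 + 40*w^2*x - 16*w^2 + 175*w*x^2 - 48*w*x + 35*w + 175*x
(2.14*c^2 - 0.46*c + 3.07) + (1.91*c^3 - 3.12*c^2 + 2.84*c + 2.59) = 1.91*c^3 - 0.98*c^2 + 2.38*c + 5.66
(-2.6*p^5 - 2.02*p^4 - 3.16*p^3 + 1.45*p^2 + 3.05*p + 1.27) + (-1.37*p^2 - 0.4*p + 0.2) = -2.6*p^5 - 2.02*p^4 - 3.16*p^3 + 0.0799999999999998*p^2 + 2.65*p + 1.47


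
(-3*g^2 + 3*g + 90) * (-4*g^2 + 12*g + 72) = 12*g^4 - 48*g^3 - 540*g^2 + 1296*g + 6480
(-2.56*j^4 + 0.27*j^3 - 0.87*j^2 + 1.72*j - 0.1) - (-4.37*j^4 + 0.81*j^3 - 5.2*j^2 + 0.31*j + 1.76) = 1.81*j^4 - 0.54*j^3 + 4.33*j^2 + 1.41*j - 1.86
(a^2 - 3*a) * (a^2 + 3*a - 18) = a^4 - 27*a^2 + 54*a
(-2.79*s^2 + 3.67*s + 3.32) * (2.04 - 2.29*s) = 6.3891*s^3 - 14.0959*s^2 - 0.116*s + 6.7728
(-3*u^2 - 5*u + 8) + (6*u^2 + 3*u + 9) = 3*u^2 - 2*u + 17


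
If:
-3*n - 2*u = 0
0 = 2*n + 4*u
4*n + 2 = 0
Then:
No Solution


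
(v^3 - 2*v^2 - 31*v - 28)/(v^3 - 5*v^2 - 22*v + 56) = (v + 1)/(v - 2)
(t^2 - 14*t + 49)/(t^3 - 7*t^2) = (t - 7)/t^2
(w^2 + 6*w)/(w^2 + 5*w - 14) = w*(w + 6)/(w^2 + 5*w - 14)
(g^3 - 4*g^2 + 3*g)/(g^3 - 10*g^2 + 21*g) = (g - 1)/(g - 7)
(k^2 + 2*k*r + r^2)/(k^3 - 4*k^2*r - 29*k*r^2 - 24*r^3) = (-k - r)/(-k^2 + 5*k*r + 24*r^2)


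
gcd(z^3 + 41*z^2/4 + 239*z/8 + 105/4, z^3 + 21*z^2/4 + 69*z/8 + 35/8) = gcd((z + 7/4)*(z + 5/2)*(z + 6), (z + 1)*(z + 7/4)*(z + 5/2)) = z^2 + 17*z/4 + 35/8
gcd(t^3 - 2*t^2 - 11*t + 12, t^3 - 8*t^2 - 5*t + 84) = t^2 - t - 12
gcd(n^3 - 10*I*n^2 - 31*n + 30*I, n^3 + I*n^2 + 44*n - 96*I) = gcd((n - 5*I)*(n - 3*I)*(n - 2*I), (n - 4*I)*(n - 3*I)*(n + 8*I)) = n - 3*I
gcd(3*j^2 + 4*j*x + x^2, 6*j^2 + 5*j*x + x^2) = 3*j + x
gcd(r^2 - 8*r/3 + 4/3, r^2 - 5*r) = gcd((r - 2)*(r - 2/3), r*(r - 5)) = 1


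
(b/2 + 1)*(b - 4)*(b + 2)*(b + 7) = b^4/2 + 7*b^3/2 - 6*b^2 - 50*b - 56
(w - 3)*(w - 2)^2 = w^3 - 7*w^2 + 16*w - 12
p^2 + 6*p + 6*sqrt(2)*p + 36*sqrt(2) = (p + 6)*(p + 6*sqrt(2))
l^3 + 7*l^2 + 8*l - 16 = (l - 1)*(l + 4)^2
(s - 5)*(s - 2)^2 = s^3 - 9*s^2 + 24*s - 20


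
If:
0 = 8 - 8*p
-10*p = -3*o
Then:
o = 10/3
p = 1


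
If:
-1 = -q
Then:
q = 1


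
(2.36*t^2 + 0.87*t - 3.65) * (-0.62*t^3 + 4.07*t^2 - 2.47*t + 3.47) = -1.4632*t^5 + 9.0658*t^4 - 0.0253000000000001*t^3 - 8.8152*t^2 + 12.0344*t - 12.6655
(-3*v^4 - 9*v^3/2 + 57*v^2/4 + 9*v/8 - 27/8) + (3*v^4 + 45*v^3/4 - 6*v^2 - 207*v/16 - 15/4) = 27*v^3/4 + 33*v^2/4 - 189*v/16 - 57/8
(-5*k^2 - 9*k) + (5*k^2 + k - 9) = -8*k - 9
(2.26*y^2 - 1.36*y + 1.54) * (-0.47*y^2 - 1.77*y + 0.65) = -1.0622*y^4 - 3.361*y^3 + 3.1524*y^2 - 3.6098*y + 1.001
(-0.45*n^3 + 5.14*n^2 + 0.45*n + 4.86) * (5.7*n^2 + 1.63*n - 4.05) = -2.565*n^5 + 28.5645*n^4 + 12.7657*n^3 + 7.6185*n^2 + 6.0993*n - 19.683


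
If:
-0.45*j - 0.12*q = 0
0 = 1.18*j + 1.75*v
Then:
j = -1.48305084745763*v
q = 5.5614406779661*v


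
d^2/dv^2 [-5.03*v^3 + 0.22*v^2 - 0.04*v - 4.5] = 0.44 - 30.18*v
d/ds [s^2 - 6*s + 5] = 2*s - 6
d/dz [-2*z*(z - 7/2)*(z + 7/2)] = 49/2 - 6*z^2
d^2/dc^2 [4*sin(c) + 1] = -4*sin(c)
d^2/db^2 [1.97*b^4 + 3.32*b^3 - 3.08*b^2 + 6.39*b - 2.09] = 23.64*b^2 + 19.92*b - 6.16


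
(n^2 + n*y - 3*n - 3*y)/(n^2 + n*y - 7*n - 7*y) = (n - 3)/(n - 7)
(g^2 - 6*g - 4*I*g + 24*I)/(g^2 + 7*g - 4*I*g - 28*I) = (g - 6)/(g + 7)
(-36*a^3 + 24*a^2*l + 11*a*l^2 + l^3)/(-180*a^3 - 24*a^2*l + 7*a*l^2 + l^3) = (a - l)/(5*a - l)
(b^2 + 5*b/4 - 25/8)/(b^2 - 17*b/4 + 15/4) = (b + 5/2)/(b - 3)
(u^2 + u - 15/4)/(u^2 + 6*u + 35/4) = (2*u - 3)/(2*u + 7)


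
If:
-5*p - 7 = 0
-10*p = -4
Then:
No Solution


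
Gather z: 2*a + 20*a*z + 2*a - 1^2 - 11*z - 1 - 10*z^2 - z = 4*a - 10*z^2 + z*(20*a - 12) - 2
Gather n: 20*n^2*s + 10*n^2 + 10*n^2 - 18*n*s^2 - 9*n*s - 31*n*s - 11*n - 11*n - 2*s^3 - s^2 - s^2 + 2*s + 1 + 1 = n^2*(20*s + 20) + n*(-18*s^2 - 40*s - 22) - 2*s^3 - 2*s^2 + 2*s + 2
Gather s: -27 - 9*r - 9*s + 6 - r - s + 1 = -10*r - 10*s - 20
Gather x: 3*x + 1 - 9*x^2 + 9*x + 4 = -9*x^2 + 12*x + 5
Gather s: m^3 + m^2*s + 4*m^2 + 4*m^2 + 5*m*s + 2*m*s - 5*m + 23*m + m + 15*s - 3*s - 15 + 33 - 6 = m^3 + 8*m^2 + 19*m + s*(m^2 + 7*m + 12) + 12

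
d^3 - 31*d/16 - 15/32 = (d - 3/2)*(d + 1/4)*(d + 5/4)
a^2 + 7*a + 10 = (a + 2)*(a + 5)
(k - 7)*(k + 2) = k^2 - 5*k - 14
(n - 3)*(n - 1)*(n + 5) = n^3 + n^2 - 17*n + 15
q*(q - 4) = q^2 - 4*q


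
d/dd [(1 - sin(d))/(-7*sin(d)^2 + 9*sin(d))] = (-7*cos(d) + 14/tan(d) - 9*cos(d)/sin(d)^2)/(7*sin(d) - 9)^2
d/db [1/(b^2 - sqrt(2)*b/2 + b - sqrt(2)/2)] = 2*(-4*b - 2 + sqrt(2))/(2*b^2 - sqrt(2)*b + 2*b - sqrt(2))^2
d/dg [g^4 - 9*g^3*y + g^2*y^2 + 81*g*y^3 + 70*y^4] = 4*g^3 - 27*g^2*y + 2*g*y^2 + 81*y^3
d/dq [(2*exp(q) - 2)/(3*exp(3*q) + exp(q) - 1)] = -12*exp(4*q)/(3*exp(3*q) + exp(q) - 1)^2 + 18*exp(3*q)/(3*exp(3*q) + exp(q) - 1)^2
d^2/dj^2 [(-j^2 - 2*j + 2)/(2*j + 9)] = -74/(8*j^3 + 108*j^2 + 486*j + 729)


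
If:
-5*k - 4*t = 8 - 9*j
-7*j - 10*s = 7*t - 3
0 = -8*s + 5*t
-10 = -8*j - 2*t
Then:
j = 11/8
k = 51/40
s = -5/16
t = -1/2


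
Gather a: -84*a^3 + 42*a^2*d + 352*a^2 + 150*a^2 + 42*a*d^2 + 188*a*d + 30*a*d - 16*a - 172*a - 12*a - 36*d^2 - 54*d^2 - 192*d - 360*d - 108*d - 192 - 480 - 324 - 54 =-84*a^3 + a^2*(42*d + 502) + a*(42*d^2 + 218*d - 200) - 90*d^2 - 660*d - 1050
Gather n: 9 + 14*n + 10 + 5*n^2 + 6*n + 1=5*n^2 + 20*n + 20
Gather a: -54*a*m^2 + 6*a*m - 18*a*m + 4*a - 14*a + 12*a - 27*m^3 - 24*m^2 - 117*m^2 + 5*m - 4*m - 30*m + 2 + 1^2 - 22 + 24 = a*(-54*m^2 - 12*m + 2) - 27*m^3 - 141*m^2 - 29*m + 5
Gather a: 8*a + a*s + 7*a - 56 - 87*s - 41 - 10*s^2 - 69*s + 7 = a*(s + 15) - 10*s^2 - 156*s - 90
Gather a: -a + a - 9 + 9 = 0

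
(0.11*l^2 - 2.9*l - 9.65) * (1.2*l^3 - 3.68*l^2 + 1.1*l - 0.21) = 0.132*l^5 - 3.8848*l^4 - 0.786999999999999*l^3 + 32.2989*l^2 - 10.006*l + 2.0265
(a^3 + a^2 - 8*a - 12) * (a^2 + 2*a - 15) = a^5 + 3*a^4 - 21*a^3 - 43*a^2 + 96*a + 180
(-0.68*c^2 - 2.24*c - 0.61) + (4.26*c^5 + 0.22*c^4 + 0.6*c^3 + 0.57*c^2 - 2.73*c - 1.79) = 4.26*c^5 + 0.22*c^4 + 0.6*c^3 - 0.11*c^2 - 4.97*c - 2.4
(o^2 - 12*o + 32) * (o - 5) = o^3 - 17*o^2 + 92*o - 160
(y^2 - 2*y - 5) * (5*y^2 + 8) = 5*y^4 - 10*y^3 - 17*y^2 - 16*y - 40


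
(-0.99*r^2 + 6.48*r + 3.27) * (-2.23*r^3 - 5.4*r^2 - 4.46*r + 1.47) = 2.2077*r^5 - 9.1044*r^4 - 37.8687*r^3 - 48.0141*r^2 - 5.0586*r + 4.8069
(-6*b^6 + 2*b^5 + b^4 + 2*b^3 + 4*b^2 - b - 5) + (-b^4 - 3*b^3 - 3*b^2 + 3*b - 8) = -6*b^6 + 2*b^5 - b^3 + b^2 + 2*b - 13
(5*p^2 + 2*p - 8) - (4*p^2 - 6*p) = p^2 + 8*p - 8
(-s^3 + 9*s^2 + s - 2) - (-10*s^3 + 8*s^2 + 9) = 9*s^3 + s^2 + s - 11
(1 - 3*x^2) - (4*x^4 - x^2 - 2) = -4*x^4 - 2*x^2 + 3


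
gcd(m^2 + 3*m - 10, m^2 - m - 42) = 1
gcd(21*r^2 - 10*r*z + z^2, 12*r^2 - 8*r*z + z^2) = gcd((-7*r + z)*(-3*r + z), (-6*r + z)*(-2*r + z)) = 1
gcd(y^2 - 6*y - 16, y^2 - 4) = y + 2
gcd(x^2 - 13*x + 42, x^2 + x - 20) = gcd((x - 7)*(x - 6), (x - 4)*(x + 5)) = 1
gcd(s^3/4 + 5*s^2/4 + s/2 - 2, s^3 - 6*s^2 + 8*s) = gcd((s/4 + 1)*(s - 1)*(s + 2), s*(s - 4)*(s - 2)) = 1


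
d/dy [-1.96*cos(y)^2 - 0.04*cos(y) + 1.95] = (3.92*cos(y) + 0.04)*sin(y)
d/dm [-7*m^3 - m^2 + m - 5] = -21*m^2 - 2*m + 1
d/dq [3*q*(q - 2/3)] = 6*q - 2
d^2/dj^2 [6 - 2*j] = 0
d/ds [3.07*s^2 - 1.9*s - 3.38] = 6.14*s - 1.9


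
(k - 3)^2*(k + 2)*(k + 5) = k^4 + k^3 - 23*k^2 + 3*k + 90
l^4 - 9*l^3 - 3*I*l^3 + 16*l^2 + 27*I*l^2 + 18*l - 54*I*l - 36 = (l - 6)*(l - 3)*(l - 2*I)*(l - I)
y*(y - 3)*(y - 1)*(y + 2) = y^4 - 2*y^3 - 5*y^2 + 6*y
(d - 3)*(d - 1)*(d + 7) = d^3 + 3*d^2 - 25*d + 21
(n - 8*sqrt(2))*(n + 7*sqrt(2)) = n^2 - sqrt(2)*n - 112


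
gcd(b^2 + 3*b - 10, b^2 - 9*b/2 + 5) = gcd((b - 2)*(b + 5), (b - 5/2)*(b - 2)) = b - 2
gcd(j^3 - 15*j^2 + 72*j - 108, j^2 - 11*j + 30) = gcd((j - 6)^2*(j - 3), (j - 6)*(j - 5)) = j - 6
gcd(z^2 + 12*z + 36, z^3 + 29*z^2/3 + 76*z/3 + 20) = z + 6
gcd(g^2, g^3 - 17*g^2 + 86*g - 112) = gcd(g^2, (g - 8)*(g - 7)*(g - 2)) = 1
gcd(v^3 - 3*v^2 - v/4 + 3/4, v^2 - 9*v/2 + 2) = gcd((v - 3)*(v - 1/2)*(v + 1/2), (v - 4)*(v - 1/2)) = v - 1/2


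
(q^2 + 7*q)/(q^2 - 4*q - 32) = q*(q + 7)/(q^2 - 4*q - 32)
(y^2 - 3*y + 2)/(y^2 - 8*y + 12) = (y - 1)/(y - 6)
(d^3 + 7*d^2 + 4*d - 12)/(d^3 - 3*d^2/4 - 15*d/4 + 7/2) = 4*(d + 6)/(4*d - 7)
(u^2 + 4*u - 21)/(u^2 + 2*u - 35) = (u - 3)/(u - 5)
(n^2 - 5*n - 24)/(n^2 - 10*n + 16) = (n + 3)/(n - 2)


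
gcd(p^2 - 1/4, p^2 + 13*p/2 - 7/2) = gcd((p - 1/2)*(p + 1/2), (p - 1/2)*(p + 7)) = p - 1/2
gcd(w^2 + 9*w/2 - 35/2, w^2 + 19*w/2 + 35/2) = w + 7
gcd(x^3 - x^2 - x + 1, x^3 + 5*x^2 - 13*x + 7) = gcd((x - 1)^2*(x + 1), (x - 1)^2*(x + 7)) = x^2 - 2*x + 1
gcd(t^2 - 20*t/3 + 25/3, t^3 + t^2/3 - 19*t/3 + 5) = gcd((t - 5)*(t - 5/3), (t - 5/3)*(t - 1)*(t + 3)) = t - 5/3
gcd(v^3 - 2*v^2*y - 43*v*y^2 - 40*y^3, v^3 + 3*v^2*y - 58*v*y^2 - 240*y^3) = -v^2 + 3*v*y + 40*y^2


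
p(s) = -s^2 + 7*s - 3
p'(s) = 7 - 2*s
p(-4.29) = -51.43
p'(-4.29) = 15.58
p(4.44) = 8.37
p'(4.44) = -1.88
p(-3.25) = -36.31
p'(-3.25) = 13.50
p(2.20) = 7.56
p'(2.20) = 2.60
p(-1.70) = -17.79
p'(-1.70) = 10.40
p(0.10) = -2.31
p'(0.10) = 6.80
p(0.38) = -0.48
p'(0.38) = 6.24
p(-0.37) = -5.73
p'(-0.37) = 7.74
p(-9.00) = -147.00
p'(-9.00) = 25.00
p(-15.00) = -333.00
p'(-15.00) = 37.00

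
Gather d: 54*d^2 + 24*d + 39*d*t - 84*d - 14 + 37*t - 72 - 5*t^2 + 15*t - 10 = 54*d^2 + d*(39*t - 60) - 5*t^2 + 52*t - 96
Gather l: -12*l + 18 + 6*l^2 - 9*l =6*l^2 - 21*l + 18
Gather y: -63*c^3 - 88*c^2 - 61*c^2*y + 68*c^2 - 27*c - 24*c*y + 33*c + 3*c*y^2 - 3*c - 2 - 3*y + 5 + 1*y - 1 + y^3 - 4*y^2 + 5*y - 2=-63*c^3 - 20*c^2 + 3*c + y^3 + y^2*(3*c - 4) + y*(-61*c^2 - 24*c + 3)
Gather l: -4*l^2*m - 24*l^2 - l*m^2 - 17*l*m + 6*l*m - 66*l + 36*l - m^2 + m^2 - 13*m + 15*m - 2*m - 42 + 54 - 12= l^2*(-4*m - 24) + l*(-m^2 - 11*m - 30)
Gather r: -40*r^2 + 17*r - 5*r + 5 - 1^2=-40*r^2 + 12*r + 4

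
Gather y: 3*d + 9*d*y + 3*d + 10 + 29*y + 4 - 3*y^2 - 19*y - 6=6*d - 3*y^2 + y*(9*d + 10) + 8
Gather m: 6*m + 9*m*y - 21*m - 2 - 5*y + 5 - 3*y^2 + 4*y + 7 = m*(9*y - 15) - 3*y^2 - y + 10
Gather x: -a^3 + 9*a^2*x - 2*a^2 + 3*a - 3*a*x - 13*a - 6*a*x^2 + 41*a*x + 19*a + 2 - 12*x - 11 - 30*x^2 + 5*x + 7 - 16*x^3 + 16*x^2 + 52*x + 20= -a^3 - 2*a^2 + 9*a - 16*x^3 + x^2*(-6*a - 14) + x*(9*a^2 + 38*a + 45) + 18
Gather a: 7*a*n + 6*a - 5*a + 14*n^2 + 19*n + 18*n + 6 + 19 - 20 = a*(7*n + 1) + 14*n^2 + 37*n + 5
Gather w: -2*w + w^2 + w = w^2 - w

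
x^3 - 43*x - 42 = (x - 7)*(x + 1)*(x + 6)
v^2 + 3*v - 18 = (v - 3)*(v + 6)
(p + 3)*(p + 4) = p^2 + 7*p + 12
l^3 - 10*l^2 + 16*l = l*(l - 8)*(l - 2)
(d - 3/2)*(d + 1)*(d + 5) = d^3 + 9*d^2/2 - 4*d - 15/2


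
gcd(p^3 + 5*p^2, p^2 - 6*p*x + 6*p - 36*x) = 1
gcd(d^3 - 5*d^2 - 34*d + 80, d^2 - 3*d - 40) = d^2 - 3*d - 40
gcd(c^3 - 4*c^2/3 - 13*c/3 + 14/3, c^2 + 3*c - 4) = c - 1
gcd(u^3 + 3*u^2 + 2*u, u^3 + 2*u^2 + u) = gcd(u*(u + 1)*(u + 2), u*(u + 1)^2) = u^2 + u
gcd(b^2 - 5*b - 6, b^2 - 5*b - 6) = b^2 - 5*b - 6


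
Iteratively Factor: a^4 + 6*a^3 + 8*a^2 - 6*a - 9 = (a + 3)*(a^3 + 3*a^2 - a - 3) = (a + 3)^2*(a^2 - 1) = (a + 1)*(a + 3)^2*(a - 1)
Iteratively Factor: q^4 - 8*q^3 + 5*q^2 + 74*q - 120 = (q - 4)*(q^3 - 4*q^2 - 11*q + 30) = (q - 4)*(q + 3)*(q^2 - 7*q + 10) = (q - 5)*(q - 4)*(q + 3)*(q - 2)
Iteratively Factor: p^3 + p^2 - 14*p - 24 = (p + 2)*(p^2 - p - 12) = (p + 2)*(p + 3)*(p - 4)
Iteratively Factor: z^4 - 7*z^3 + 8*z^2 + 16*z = (z - 4)*(z^3 - 3*z^2 - 4*z) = (z - 4)^2*(z^2 + z) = (z - 4)^2*(z + 1)*(z)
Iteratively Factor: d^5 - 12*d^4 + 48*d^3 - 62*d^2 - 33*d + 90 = (d - 2)*(d^4 - 10*d^3 + 28*d^2 - 6*d - 45) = (d - 3)*(d - 2)*(d^3 - 7*d^2 + 7*d + 15) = (d - 3)^2*(d - 2)*(d^2 - 4*d - 5) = (d - 3)^2*(d - 2)*(d + 1)*(d - 5)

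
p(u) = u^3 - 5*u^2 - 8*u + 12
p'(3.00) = -11.00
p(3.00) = -30.00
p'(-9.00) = 325.00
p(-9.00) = -1050.00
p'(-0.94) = 4.05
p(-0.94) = 14.27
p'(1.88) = -16.20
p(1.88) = -14.07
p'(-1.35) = 10.97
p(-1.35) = 11.23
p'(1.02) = -15.08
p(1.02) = -0.30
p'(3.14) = -9.82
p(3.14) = -31.46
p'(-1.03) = 5.48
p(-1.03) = 13.84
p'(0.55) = -12.59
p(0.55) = 6.25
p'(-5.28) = 128.44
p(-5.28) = -232.35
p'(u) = 3*u^2 - 10*u - 8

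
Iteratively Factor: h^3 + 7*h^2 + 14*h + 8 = (h + 4)*(h^2 + 3*h + 2) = (h + 2)*(h + 4)*(h + 1)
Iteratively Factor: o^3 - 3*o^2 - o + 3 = (o - 1)*(o^2 - 2*o - 3) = (o - 3)*(o - 1)*(o + 1)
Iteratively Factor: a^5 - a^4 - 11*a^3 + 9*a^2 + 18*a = (a - 2)*(a^4 + a^3 - 9*a^2 - 9*a) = a*(a - 2)*(a^3 + a^2 - 9*a - 9) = a*(a - 2)*(a + 1)*(a^2 - 9) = a*(a - 2)*(a + 1)*(a + 3)*(a - 3)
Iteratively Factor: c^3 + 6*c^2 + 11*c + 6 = (c + 3)*(c^2 + 3*c + 2) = (c + 1)*(c + 3)*(c + 2)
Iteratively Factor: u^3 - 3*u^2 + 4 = (u - 2)*(u^2 - u - 2) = (u - 2)*(u + 1)*(u - 2)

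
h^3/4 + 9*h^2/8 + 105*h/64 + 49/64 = (h/4 + 1/4)*(h + 7/4)^2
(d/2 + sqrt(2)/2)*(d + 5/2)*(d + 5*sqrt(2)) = d^3/2 + 5*d^2/4 + 3*sqrt(2)*d^2 + 5*d + 15*sqrt(2)*d/2 + 25/2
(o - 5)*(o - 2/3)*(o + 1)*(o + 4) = o^4 - 2*o^3/3 - 21*o^2 - 6*o + 40/3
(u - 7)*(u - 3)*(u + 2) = u^3 - 8*u^2 + u + 42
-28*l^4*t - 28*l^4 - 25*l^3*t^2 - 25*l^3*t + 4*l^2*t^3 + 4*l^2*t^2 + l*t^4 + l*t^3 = (-4*l + t)*(l + t)*(7*l + t)*(l*t + l)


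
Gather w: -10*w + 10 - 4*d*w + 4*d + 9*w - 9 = 4*d + w*(-4*d - 1) + 1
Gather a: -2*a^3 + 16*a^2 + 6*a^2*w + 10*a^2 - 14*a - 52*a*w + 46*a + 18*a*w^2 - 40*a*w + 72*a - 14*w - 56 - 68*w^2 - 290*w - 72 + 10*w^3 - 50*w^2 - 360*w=-2*a^3 + a^2*(6*w + 26) + a*(18*w^2 - 92*w + 104) + 10*w^3 - 118*w^2 - 664*w - 128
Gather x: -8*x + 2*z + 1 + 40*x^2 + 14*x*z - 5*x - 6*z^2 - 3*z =40*x^2 + x*(14*z - 13) - 6*z^2 - z + 1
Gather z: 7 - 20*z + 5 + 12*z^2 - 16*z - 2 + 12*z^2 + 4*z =24*z^2 - 32*z + 10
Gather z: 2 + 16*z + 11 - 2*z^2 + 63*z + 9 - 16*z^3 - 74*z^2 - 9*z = -16*z^3 - 76*z^2 + 70*z + 22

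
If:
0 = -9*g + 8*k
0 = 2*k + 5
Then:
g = -20/9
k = -5/2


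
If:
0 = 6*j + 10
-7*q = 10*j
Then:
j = -5/3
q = 50/21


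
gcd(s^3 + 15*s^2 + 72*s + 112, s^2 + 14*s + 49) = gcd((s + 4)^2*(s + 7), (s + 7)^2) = s + 7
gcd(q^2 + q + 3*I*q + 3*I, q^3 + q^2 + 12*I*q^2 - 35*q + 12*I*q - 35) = q + 1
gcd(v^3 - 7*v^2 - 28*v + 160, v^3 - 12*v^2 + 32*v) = v^2 - 12*v + 32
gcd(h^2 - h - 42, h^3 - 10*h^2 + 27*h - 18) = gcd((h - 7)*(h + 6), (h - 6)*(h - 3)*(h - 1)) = 1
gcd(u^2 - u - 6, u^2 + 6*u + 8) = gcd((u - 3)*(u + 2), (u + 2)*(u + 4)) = u + 2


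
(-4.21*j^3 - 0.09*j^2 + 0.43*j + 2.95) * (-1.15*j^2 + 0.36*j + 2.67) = 4.8415*j^5 - 1.4121*j^4 - 11.7676*j^3 - 3.478*j^2 + 2.2101*j + 7.8765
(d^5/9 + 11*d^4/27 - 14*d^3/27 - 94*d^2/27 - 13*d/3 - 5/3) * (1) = d^5/9 + 11*d^4/27 - 14*d^3/27 - 94*d^2/27 - 13*d/3 - 5/3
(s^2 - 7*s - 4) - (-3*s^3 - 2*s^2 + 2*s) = 3*s^3 + 3*s^2 - 9*s - 4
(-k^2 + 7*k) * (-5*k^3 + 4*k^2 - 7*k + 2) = 5*k^5 - 39*k^4 + 35*k^3 - 51*k^2 + 14*k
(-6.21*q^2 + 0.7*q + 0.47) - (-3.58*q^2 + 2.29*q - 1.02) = -2.63*q^2 - 1.59*q + 1.49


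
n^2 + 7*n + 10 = (n + 2)*(n + 5)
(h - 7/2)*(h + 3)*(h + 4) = h^3 + 7*h^2/2 - 25*h/2 - 42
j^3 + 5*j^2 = j^2*(j + 5)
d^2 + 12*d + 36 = (d + 6)^2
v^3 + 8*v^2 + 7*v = v*(v + 1)*(v + 7)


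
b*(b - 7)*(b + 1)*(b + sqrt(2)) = b^4 - 6*b^3 + sqrt(2)*b^3 - 6*sqrt(2)*b^2 - 7*b^2 - 7*sqrt(2)*b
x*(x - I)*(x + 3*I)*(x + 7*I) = x^4 + 9*I*x^3 - 11*x^2 + 21*I*x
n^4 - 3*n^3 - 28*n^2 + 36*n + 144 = (n - 6)*(n - 3)*(n + 2)*(n + 4)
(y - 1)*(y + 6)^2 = y^3 + 11*y^2 + 24*y - 36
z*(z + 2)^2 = z^3 + 4*z^2 + 4*z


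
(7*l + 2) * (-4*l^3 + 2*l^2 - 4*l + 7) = -28*l^4 + 6*l^3 - 24*l^2 + 41*l + 14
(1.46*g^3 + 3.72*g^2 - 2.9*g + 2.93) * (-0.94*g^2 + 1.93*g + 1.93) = -1.3724*g^5 - 0.679*g^4 + 12.7234*g^3 - 1.1716*g^2 + 0.057900000000001*g + 5.6549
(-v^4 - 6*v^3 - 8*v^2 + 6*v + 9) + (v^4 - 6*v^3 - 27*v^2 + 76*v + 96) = -12*v^3 - 35*v^2 + 82*v + 105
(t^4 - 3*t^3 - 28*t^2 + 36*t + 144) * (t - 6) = t^5 - 9*t^4 - 10*t^3 + 204*t^2 - 72*t - 864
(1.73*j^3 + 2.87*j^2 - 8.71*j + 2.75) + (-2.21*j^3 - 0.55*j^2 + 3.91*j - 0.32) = -0.48*j^3 + 2.32*j^2 - 4.8*j + 2.43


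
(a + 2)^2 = a^2 + 4*a + 4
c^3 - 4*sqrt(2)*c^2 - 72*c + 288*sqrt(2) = (c - 6*sqrt(2))*(c - 4*sqrt(2))*(c + 6*sqrt(2))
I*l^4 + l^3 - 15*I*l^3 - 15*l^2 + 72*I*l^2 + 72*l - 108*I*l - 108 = (l - 6)^2*(l - 3)*(I*l + 1)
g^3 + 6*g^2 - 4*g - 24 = (g - 2)*(g + 2)*(g + 6)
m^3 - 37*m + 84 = (m - 4)*(m - 3)*(m + 7)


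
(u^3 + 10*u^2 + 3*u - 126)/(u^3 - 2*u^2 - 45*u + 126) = (u + 6)/(u - 6)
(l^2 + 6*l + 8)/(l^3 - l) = (l^2 + 6*l + 8)/(l^3 - l)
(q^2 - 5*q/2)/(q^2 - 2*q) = (q - 5/2)/(q - 2)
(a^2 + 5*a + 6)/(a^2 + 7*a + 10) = (a + 3)/(a + 5)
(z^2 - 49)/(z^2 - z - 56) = (z - 7)/(z - 8)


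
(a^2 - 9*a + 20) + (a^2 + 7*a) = 2*a^2 - 2*a + 20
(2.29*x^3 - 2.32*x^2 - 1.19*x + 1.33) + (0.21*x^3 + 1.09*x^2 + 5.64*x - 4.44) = 2.5*x^3 - 1.23*x^2 + 4.45*x - 3.11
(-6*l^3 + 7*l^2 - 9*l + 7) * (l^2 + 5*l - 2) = -6*l^5 - 23*l^4 + 38*l^3 - 52*l^2 + 53*l - 14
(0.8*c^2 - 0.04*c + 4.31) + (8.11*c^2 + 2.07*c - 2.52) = 8.91*c^2 + 2.03*c + 1.79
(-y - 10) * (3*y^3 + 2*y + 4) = -3*y^4 - 30*y^3 - 2*y^2 - 24*y - 40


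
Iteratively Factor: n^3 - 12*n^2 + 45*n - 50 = (n - 5)*(n^2 - 7*n + 10) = (n - 5)^2*(n - 2)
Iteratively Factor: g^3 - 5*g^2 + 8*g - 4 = (g - 2)*(g^2 - 3*g + 2) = (g - 2)^2*(g - 1)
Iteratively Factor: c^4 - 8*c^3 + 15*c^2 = (c)*(c^3 - 8*c^2 + 15*c) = c^2*(c^2 - 8*c + 15) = c^2*(c - 5)*(c - 3)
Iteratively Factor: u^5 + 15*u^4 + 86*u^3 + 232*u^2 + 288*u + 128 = (u + 4)*(u^4 + 11*u^3 + 42*u^2 + 64*u + 32) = (u + 2)*(u + 4)*(u^3 + 9*u^2 + 24*u + 16) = (u + 2)*(u + 4)^2*(u^2 + 5*u + 4) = (u + 2)*(u + 4)^3*(u + 1)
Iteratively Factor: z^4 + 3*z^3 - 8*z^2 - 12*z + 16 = (z + 4)*(z^3 - z^2 - 4*z + 4) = (z - 2)*(z + 4)*(z^2 + z - 2) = (z - 2)*(z - 1)*(z + 4)*(z + 2)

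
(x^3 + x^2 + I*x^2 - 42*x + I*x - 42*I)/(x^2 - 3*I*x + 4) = (x^2 + x - 42)/(x - 4*I)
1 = 1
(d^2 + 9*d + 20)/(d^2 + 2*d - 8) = (d + 5)/(d - 2)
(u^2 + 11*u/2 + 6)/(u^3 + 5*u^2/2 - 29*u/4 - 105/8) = 4*(u + 4)/(4*u^2 + 4*u - 35)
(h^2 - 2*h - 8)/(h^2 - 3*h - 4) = (h + 2)/(h + 1)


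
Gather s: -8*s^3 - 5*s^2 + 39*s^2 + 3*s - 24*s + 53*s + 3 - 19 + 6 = -8*s^3 + 34*s^2 + 32*s - 10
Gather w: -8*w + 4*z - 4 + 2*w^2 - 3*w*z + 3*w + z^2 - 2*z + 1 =2*w^2 + w*(-3*z - 5) + z^2 + 2*z - 3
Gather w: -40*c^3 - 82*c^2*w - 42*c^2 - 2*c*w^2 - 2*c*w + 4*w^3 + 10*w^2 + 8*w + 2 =-40*c^3 - 42*c^2 + 4*w^3 + w^2*(10 - 2*c) + w*(-82*c^2 - 2*c + 8) + 2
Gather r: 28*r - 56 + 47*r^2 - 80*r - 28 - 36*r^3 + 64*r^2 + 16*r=-36*r^3 + 111*r^2 - 36*r - 84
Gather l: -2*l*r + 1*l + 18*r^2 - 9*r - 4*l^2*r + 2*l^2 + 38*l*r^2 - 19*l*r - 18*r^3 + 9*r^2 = l^2*(2 - 4*r) + l*(38*r^2 - 21*r + 1) - 18*r^3 + 27*r^2 - 9*r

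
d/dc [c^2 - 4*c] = 2*c - 4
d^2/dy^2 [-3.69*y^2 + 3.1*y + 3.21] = -7.38000000000000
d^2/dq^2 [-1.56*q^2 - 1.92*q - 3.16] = -3.12000000000000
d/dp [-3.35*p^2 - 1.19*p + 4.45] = -6.7*p - 1.19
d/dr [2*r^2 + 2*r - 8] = 4*r + 2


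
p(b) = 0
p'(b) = 0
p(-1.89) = 0.00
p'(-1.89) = 0.00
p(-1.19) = 0.00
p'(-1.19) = 0.00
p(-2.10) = 0.00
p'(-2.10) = 0.00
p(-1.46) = 0.00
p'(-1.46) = 0.00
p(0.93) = 0.00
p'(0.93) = 0.00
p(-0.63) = 0.00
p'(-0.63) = 0.00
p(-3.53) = 0.00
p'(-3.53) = 0.00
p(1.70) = 0.00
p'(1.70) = 0.00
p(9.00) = 0.00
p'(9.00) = 0.00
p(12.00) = 0.00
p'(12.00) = 0.00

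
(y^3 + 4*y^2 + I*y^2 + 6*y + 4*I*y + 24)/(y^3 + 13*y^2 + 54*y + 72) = (y^2 + I*y + 6)/(y^2 + 9*y + 18)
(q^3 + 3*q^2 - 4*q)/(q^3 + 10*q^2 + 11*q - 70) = q*(q^2 + 3*q - 4)/(q^3 + 10*q^2 + 11*q - 70)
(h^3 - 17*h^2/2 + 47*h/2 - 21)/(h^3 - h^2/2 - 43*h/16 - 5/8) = 8*(2*h^2 - 13*h + 21)/(16*h^2 + 24*h + 5)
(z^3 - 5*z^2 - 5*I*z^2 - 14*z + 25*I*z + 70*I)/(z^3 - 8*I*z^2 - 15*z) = (z^2 - 5*z - 14)/(z*(z - 3*I))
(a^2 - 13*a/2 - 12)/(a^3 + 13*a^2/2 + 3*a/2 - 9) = (a - 8)/(a^2 + 5*a - 6)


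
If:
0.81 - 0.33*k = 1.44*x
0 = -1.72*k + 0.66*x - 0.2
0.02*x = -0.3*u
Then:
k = 0.09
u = -0.04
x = 0.54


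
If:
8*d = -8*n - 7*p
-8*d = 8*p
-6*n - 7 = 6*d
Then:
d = -4/3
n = 1/6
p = 4/3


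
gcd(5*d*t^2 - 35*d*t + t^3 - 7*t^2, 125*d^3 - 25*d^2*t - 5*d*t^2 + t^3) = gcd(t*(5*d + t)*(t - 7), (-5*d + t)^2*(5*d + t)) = 5*d + t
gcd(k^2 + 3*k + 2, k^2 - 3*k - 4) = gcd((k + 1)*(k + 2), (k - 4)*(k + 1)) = k + 1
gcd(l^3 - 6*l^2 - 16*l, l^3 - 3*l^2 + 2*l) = l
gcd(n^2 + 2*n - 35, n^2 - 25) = n - 5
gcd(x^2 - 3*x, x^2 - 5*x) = x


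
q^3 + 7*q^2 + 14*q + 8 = (q + 1)*(q + 2)*(q + 4)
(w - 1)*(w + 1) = w^2 - 1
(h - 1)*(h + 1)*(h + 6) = h^3 + 6*h^2 - h - 6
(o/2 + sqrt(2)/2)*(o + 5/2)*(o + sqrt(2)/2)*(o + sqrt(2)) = o^4/2 + 5*o^3/4 + 5*sqrt(2)*o^3/4 + 2*o^2 + 25*sqrt(2)*o^2/8 + sqrt(2)*o/2 + 5*o + 5*sqrt(2)/4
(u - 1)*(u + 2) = u^2 + u - 2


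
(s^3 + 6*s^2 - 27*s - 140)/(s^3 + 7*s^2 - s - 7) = (s^2 - s - 20)/(s^2 - 1)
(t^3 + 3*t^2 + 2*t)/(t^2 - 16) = t*(t^2 + 3*t + 2)/(t^2 - 16)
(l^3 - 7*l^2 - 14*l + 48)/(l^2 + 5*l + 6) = (l^2 - 10*l + 16)/(l + 2)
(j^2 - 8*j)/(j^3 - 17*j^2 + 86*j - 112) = j/(j^2 - 9*j + 14)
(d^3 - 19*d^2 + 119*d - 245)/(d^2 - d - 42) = (d^2 - 12*d + 35)/(d + 6)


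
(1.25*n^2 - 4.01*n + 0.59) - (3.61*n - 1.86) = 1.25*n^2 - 7.62*n + 2.45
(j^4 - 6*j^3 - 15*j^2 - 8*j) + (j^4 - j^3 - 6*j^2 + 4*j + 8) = 2*j^4 - 7*j^3 - 21*j^2 - 4*j + 8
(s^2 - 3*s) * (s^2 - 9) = s^4 - 3*s^3 - 9*s^2 + 27*s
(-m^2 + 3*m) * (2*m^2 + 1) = -2*m^4 + 6*m^3 - m^2 + 3*m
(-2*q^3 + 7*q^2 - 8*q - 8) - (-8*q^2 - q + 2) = -2*q^3 + 15*q^2 - 7*q - 10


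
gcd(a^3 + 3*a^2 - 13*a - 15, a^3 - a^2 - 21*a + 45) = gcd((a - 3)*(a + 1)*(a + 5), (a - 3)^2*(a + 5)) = a^2 + 2*a - 15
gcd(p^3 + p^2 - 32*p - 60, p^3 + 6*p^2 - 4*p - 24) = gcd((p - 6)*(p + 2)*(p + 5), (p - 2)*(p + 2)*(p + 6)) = p + 2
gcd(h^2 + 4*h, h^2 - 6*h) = h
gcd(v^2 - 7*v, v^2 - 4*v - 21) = v - 7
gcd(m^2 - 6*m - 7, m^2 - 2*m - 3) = m + 1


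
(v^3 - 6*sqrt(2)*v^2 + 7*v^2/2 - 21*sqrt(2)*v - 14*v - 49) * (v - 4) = v^4 - 6*sqrt(2)*v^3 - v^3/2 - 28*v^2 + 3*sqrt(2)*v^2 + 7*v + 84*sqrt(2)*v + 196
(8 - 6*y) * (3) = 24 - 18*y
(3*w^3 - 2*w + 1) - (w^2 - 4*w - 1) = 3*w^3 - w^2 + 2*w + 2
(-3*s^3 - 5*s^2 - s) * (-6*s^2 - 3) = 18*s^5 + 30*s^4 + 15*s^3 + 15*s^2 + 3*s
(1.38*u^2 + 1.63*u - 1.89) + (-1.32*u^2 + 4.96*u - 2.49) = 0.0599999999999998*u^2 + 6.59*u - 4.38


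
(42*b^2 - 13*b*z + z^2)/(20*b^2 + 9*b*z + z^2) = (42*b^2 - 13*b*z + z^2)/(20*b^2 + 9*b*z + z^2)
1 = 1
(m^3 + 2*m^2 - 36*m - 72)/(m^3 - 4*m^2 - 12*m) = (m + 6)/m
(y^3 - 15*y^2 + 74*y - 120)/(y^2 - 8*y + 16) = (y^2 - 11*y + 30)/(y - 4)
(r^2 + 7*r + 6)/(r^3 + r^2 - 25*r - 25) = (r + 6)/(r^2 - 25)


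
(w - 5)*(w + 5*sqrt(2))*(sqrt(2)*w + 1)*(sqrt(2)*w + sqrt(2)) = 2*w^4 - 8*w^3 + 11*sqrt(2)*w^3 - 44*sqrt(2)*w^2 - 55*sqrt(2)*w - 40*w - 50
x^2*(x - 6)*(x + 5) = x^4 - x^3 - 30*x^2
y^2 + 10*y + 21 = (y + 3)*(y + 7)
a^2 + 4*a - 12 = (a - 2)*(a + 6)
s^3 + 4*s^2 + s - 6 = (s - 1)*(s + 2)*(s + 3)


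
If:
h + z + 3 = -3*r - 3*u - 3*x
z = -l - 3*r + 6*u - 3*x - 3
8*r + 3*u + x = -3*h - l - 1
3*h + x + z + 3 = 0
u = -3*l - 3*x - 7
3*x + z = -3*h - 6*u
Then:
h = 900/379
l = -4887/758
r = -301/758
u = -743/758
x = 1683/379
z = -5520/379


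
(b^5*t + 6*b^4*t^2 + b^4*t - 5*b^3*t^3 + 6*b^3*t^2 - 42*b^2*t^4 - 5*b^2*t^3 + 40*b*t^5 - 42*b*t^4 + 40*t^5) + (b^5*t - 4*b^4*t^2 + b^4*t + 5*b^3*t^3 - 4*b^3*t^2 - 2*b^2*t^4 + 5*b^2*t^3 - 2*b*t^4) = 2*b^5*t + 2*b^4*t^2 + 2*b^4*t + 2*b^3*t^2 - 44*b^2*t^4 + 40*b*t^5 - 44*b*t^4 + 40*t^5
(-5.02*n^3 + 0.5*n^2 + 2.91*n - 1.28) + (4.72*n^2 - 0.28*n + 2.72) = -5.02*n^3 + 5.22*n^2 + 2.63*n + 1.44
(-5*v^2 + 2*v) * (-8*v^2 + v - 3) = 40*v^4 - 21*v^3 + 17*v^2 - 6*v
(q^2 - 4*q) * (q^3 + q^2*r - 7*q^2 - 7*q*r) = q^5 + q^4*r - 11*q^4 - 11*q^3*r + 28*q^3 + 28*q^2*r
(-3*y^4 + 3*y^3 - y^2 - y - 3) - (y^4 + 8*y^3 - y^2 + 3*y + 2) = -4*y^4 - 5*y^3 - 4*y - 5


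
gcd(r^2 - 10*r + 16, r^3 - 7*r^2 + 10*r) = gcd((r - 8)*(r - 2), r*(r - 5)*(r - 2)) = r - 2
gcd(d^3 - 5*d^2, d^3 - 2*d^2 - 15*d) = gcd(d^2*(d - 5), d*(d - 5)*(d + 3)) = d^2 - 5*d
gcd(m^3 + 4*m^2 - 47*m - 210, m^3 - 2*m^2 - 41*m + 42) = m^2 - m - 42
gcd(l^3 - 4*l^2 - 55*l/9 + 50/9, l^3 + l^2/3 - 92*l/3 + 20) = l^2 - 17*l/3 + 10/3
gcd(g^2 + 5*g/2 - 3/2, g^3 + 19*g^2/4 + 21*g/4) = g + 3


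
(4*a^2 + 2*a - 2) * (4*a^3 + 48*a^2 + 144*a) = 16*a^5 + 200*a^4 + 664*a^3 + 192*a^2 - 288*a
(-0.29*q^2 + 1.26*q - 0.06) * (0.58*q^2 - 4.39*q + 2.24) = -0.1682*q^4 + 2.0039*q^3 - 6.2158*q^2 + 3.0858*q - 0.1344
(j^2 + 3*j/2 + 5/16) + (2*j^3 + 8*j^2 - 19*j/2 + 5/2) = 2*j^3 + 9*j^2 - 8*j + 45/16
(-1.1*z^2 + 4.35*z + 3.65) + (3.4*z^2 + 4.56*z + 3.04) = 2.3*z^2 + 8.91*z + 6.69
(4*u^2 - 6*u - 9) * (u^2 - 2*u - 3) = 4*u^4 - 14*u^3 - 9*u^2 + 36*u + 27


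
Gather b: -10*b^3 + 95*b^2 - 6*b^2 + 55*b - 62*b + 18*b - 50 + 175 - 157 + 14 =-10*b^3 + 89*b^2 + 11*b - 18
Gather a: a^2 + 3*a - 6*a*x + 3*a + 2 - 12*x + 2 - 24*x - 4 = a^2 + a*(6 - 6*x) - 36*x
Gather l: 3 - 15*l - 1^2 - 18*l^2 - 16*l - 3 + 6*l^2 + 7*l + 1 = -12*l^2 - 24*l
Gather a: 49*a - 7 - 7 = 49*a - 14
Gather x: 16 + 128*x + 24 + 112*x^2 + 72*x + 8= 112*x^2 + 200*x + 48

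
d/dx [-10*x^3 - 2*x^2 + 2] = 2*x*(-15*x - 2)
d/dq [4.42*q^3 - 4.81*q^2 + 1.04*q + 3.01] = 13.26*q^2 - 9.62*q + 1.04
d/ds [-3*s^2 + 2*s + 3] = 2 - 6*s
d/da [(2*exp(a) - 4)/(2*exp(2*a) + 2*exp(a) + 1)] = (-4*exp(2*a) + 16*exp(a) + 10)*exp(a)/(4*exp(4*a) + 8*exp(3*a) + 8*exp(2*a) + 4*exp(a) + 1)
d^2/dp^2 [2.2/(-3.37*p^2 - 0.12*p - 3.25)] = (49.97036*p^2 + 1.77936*p - 2.2*(6.74*p + 0.12)*(13.48*p + 0.24) + 48.191)/(3.37*p^2 + 0.12*p + 3.25)^3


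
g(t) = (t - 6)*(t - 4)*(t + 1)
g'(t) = (t - 6)*(t - 4) + (t - 6)*(t + 1) + (t - 4)*(t + 1)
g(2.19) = 22.00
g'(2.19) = -11.03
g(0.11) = 25.43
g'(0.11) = 12.06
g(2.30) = 20.76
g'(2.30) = -11.53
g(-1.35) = -13.76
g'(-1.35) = 43.77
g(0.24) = 26.86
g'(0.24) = 9.85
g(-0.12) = 22.19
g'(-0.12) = 16.20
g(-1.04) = -1.42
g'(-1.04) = 35.96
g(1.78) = 26.04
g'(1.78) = -8.53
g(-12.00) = -3168.00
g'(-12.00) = 662.00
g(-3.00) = -126.00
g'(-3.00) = 95.00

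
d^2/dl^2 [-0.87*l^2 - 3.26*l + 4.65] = -1.74000000000000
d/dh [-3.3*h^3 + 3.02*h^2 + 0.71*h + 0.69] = -9.9*h^2 + 6.04*h + 0.71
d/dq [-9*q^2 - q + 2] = -18*q - 1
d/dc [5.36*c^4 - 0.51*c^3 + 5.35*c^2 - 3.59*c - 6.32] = 21.44*c^3 - 1.53*c^2 + 10.7*c - 3.59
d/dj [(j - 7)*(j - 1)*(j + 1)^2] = 4*j^3 - 18*j^2 - 16*j + 6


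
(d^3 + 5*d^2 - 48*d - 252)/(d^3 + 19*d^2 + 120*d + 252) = (d - 7)/(d + 7)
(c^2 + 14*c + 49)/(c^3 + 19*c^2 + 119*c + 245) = 1/(c + 5)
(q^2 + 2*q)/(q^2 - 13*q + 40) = q*(q + 2)/(q^2 - 13*q + 40)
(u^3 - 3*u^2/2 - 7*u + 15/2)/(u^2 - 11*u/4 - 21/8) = 4*(-2*u^3 + 3*u^2 + 14*u - 15)/(-8*u^2 + 22*u + 21)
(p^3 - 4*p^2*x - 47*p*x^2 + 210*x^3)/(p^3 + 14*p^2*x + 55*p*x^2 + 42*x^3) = (p^2 - 11*p*x + 30*x^2)/(p^2 + 7*p*x + 6*x^2)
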